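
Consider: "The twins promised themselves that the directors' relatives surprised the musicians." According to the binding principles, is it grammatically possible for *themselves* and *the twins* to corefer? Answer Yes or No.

Yes

*themselves* is a reflexive; Principle A requires it to be bound within its binding domain — the matrix clause.
— the twins: subject of the matrix clause; c-commands the reflexive within its binding domain — allowed (Principle A).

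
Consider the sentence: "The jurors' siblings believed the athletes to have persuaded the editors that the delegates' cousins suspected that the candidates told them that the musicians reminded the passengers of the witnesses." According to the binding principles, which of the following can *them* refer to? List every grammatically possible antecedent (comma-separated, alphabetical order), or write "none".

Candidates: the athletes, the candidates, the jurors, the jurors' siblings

the athletes, the jurors, the jurors' siblings

*them* is a pronoun; Principle B requires it to be free in its binding domain — the clause headed by 'told'.
— the athletes: subject of the clause headed by 'persuaded'; c-commands the pronoun but lies outside its binding domain — allowed.
— the candidates: subject of the clause headed by 'told'; c-commands the pronoun within its binding domain — blocked (Principle B).
— the jurors: possessor inside the subject DP of the matrix clause; does not c-command the pronoun — Principle B does not apply; allowed.
— the jurors' siblings: subject of the matrix clause; c-commands the pronoun but lies outside its binding domain — allowed.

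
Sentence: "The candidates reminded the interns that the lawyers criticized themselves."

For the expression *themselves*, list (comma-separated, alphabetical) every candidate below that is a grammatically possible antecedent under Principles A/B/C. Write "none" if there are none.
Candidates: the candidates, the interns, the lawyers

*themselves* is a reflexive; Principle A requires it to be bound within its binding domain — the clause headed by 'criticized'.
— the candidates: subject of the matrix clause; c-commands the reflexive but lies outside its binding domain — cannot bind it (Principle A).
— the interns: object of the matrix clause; c-commands the reflexive but lies outside its binding domain — cannot bind it (Principle A).
— the lawyers: subject of the clause headed by 'criticized'; c-commands the reflexive within its binding domain — allowed (Principle A).

the lawyers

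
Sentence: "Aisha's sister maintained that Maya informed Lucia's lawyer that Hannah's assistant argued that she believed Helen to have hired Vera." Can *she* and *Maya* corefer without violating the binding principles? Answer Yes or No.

*Maya* is an R-expression; Principle C requires it to be free (not bound by any c-commanding expression).
— she: subject of the clause headed by 'believed'; the pronoun does not c-command the R-expression — coreference allowed.

Yes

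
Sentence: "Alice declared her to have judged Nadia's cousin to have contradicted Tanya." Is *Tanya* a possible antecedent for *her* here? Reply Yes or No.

*her* is a pronoun; Principle B requires it to be free in its binding domain — the matrix clause.
— Tanya: object of the clause headed by 'contradicted'; is c-commanded by the pronoun; coreference would bind this R-expression — blocked (Principle C).

No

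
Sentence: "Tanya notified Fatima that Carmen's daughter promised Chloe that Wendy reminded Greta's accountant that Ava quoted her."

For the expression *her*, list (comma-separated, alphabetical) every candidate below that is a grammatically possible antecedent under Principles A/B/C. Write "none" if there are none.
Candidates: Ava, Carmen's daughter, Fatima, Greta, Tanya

*her* is a pronoun; Principle B requires it to be free in its binding domain — the clause headed by 'quoted'.
— Ava: subject of the clause headed by 'quoted'; c-commands the pronoun within its binding domain — blocked (Principle B).
— Carmen's daughter: subject of the clause headed by 'promised'; c-commands the pronoun but lies outside its binding domain — allowed.
— Fatima: object of the matrix clause; c-commands the pronoun but lies outside its binding domain — allowed.
— Greta: possessor inside the object DP of the clause headed by 'reminded'; does not c-command the pronoun — Principle B does not apply; allowed.
— Tanya: subject of the matrix clause; c-commands the pronoun but lies outside its binding domain — allowed.

Carmen's daughter, Fatima, Greta, Tanya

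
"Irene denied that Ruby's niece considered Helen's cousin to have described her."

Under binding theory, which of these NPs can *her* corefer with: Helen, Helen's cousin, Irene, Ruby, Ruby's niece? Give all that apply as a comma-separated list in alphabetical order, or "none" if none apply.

Helen, Irene, Ruby, Ruby's niece

*her* is a pronoun; Principle B requires it to be free in its binding domain — the clause headed by 'described'.
— Helen: possessor inside the subject DP of the clause headed by 'described'; does not c-command the pronoun — Principle B does not apply; allowed.
— Helen's cousin: subject of the clause headed by 'described'; c-commands the pronoun within its binding domain — blocked (Principle B).
— Irene: subject of the matrix clause; c-commands the pronoun but lies outside its binding domain — allowed.
— Ruby: possessor inside the subject DP of the clause headed by 'considered'; does not c-command the pronoun — Principle B does not apply; allowed.
— Ruby's niece: subject of the clause headed by 'considered'; c-commands the pronoun but lies outside its binding domain — allowed.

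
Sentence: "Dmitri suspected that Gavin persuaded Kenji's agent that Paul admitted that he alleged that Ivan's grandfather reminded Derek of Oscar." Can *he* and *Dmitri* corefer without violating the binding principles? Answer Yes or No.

*Dmitri* is an R-expression; Principle C requires it to be free (not bound by any c-commanding expression).
— he: subject of the clause headed by 'alleged'; the pronoun does not c-command the R-expression — coreference allowed.

Yes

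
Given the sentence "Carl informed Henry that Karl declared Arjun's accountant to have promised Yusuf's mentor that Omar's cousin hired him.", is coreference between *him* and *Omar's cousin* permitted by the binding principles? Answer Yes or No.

No

*him* is a pronoun; Principle B requires it to be free in its binding domain — the clause headed by 'hired'.
— Omar's cousin: subject of the clause headed by 'hired'; c-commands the pronoun within its binding domain — blocked (Principle B).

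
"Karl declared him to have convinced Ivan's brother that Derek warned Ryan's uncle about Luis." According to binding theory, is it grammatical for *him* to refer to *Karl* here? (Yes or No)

No

*Karl* is an R-expression; Principle C requires it to be free (not bound by any c-commanding expression).
— him: subject of the clause headed by 'convinced'; the R-expression locally c-commands the pronoun — coreference blocked (Principle B on the pronoun).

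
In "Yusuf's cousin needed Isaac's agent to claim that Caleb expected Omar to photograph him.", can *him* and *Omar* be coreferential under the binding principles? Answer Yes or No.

*Omar* is an R-expression; Principle C requires it to be free (not bound by any c-commanding expression).
— him: object of the clause headed by 'photograph'; the R-expression locally c-commands the pronoun — coreference blocked (Principle B on the pronoun).

No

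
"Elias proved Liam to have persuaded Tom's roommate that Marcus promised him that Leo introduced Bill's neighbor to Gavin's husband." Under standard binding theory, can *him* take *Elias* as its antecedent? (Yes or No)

*him* is a pronoun; Principle B requires it to be free in its binding domain — the clause headed by 'promised'.
— Elias: subject of the matrix clause; c-commands the pronoun but lies outside its binding domain — allowed.

Yes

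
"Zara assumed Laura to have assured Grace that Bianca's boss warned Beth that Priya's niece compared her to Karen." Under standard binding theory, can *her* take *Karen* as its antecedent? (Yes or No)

No

*her* is a pronoun; Principle B requires it to be free in its binding domain — the clause headed by 'compared'.
— Karen: second object of the clause headed by 'compared'; is c-commanded by the pronoun; coreference would bind this R-expression — blocked (Principle C).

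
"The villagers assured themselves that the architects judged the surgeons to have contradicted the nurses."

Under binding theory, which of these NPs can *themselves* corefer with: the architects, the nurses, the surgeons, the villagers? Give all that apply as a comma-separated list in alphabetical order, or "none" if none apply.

the villagers

*themselves* is a reflexive; Principle A requires it to be bound within its binding domain — the matrix clause.
— the architects: subject of the clause headed by 'judged'; does not c-command the reflexive — cannot bind it (Principle A).
— the nurses: object of the clause headed by 'contradicted'; does not c-command the reflexive — cannot bind it (Principle A).
— the surgeons: subject of the clause headed by 'contradicted'; does not c-command the reflexive — cannot bind it (Principle A).
— the villagers: subject of the matrix clause; c-commands the reflexive within its binding domain — allowed (Principle A).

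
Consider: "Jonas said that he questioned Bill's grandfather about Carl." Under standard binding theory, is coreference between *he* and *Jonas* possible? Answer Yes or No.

Yes

*Jonas* is an R-expression; Principle C requires it to be free (not bound by any c-commanding expression).
— he: subject of the clause headed by 'questioned'; the pronoun does not c-command the R-expression — coreference allowed.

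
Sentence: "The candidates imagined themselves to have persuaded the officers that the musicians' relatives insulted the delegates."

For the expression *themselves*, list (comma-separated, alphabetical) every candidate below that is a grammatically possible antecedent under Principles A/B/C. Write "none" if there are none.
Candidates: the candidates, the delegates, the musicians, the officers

the candidates

*themselves* is a reflexive; Principle A requires it to be bound within its binding domain — the matrix clause.
— the candidates: subject of the matrix clause; c-commands the reflexive within its binding domain — allowed (Principle A).
— the delegates: object of the clause headed by 'insulted'; does not c-command the reflexive — cannot bind it (Principle A).
— the musicians: possessor inside the subject DP of the clause headed by 'insulted'; does not c-command the reflexive — cannot bind it (Principle A).
— the officers: object of the clause headed by 'persuaded'; does not c-command the reflexive — cannot bind it (Principle A).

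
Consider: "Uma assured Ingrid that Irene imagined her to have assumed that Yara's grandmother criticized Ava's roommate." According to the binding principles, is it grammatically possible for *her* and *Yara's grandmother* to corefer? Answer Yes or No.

*her* is a pronoun; Principle B requires it to be free in its binding domain — the clause headed by 'imagined'.
— Yara's grandmother: subject of the clause headed by 'criticized'; is c-commanded by the pronoun; coreference would bind this R-expression — blocked (Principle C).

No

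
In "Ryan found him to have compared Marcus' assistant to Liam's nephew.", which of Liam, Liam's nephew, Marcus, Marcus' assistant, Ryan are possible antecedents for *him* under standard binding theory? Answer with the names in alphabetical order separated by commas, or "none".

none

*him* is a pronoun; Principle B requires it to be free in its binding domain — the matrix clause.
— Liam: possessor inside the second object DP of the clause headed by 'compared'; is c-commanded by the pronoun; coreference would bind this R-expression — blocked (Principle C).
— Liam's nephew: second object of the clause headed by 'compared'; is c-commanded by the pronoun; coreference would bind this R-expression — blocked (Principle C).
— Marcus: possessor inside the object DP of the clause headed by 'compared'; is c-commanded by the pronoun; coreference would bind this R-expression — blocked (Principle C).
— Marcus' assistant: object of the clause headed by 'compared'; is c-commanded by the pronoun; coreference would bind this R-expression — blocked (Principle C).
— Ryan: subject of the matrix clause; c-commands the pronoun within its binding domain — blocked (Principle B).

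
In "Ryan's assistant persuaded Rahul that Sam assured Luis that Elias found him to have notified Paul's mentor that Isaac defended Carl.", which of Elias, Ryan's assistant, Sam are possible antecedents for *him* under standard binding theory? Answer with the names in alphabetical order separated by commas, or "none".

*him* is a pronoun; Principle B requires it to be free in its binding domain — the clause headed by 'found'.
— Elias: subject of the clause headed by 'found'; c-commands the pronoun within its binding domain — blocked (Principle B).
— Ryan's assistant: subject of the matrix clause; c-commands the pronoun but lies outside its binding domain — allowed.
— Sam: subject of the clause headed by 'assured'; c-commands the pronoun but lies outside its binding domain — allowed.

Ryan's assistant, Sam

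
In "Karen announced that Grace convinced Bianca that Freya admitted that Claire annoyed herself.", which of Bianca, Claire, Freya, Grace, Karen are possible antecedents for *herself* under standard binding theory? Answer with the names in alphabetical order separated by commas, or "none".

Claire

*herself* is a reflexive; Principle A requires it to be bound within its binding domain — the clause headed by 'annoyed'.
— Bianca: object of the clause headed by 'convinced'; c-commands the reflexive but lies outside its binding domain — cannot bind it (Principle A).
— Claire: subject of the clause headed by 'annoyed'; c-commands the reflexive within its binding domain — allowed (Principle A).
— Freya: subject of the clause headed by 'admitted'; c-commands the reflexive but lies outside its binding domain — cannot bind it (Principle A).
— Grace: subject of the clause headed by 'convinced'; c-commands the reflexive but lies outside its binding domain — cannot bind it (Principle A).
— Karen: subject of the matrix clause; c-commands the reflexive but lies outside its binding domain — cannot bind it (Principle A).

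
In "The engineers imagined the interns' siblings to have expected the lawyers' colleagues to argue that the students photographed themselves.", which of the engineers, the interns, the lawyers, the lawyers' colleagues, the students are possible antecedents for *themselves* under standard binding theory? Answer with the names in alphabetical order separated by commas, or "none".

*themselves* is a reflexive; Principle A requires it to be bound within its binding domain — the clause headed by 'photographed'.
— the engineers: subject of the matrix clause; c-commands the reflexive but lies outside its binding domain — cannot bind it (Principle A).
— the interns: possessor inside the subject DP of the clause headed by 'expected'; does not c-command the reflexive — cannot bind it (Principle A).
— the lawyers: possessor inside the subject DP of the clause headed by 'argue'; does not c-command the reflexive — cannot bind it (Principle A).
— the lawyers' colleagues: subject of the clause headed by 'argue'; c-commands the reflexive but lies outside its binding domain — cannot bind it (Principle A).
— the students: subject of the clause headed by 'photographed'; c-commands the reflexive within its binding domain — allowed (Principle A).

the students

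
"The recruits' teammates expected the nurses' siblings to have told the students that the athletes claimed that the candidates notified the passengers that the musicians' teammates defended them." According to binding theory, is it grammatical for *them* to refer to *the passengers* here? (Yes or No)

*the passengers* is an R-expression; Principle C requires it to be free (not bound by any c-commanding expression).
— them: object of the clause headed by 'defended'; the pronoun does not c-command the R-expression — coreference allowed.

Yes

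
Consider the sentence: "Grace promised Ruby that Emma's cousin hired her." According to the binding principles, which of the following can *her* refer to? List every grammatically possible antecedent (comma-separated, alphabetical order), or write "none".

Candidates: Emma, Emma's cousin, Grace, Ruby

Emma, Grace, Ruby

*her* is a pronoun; Principle B requires it to be free in its binding domain — the clause headed by 'hired'.
— Emma: possessor inside the subject DP of the clause headed by 'hired'; does not c-command the pronoun — Principle B does not apply; allowed.
— Emma's cousin: subject of the clause headed by 'hired'; c-commands the pronoun within its binding domain — blocked (Principle B).
— Grace: subject of the matrix clause; c-commands the pronoun but lies outside its binding domain — allowed.
— Ruby: object of the matrix clause; c-commands the pronoun but lies outside its binding domain — allowed.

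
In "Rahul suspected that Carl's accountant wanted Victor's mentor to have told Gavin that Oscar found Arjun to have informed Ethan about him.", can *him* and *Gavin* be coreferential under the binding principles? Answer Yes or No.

Yes

*Gavin* is an R-expression; Principle C requires it to be free (not bound by any c-commanding expression).
— him: second object of the clause headed by 'informed'; the pronoun does not c-command the R-expression — coreference allowed.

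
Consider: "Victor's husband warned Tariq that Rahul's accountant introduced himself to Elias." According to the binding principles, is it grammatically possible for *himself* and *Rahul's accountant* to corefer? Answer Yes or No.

Yes

*himself* is a reflexive; Principle A requires it to be bound within its binding domain — the clause headed by 'introduced'.
— Rahul's accountant: subject of the clause headed by 'introduced'; c-commands the reflexive within its binding domain — allowed (Principle A).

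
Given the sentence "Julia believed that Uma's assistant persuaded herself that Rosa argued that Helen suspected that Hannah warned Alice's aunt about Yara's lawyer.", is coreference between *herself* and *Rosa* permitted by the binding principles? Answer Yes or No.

No

*herself* is a reflexive; Principle A requires it to be bound within its binding domain — the clause headed by 'persuaded'.
— Rosa: subject of the clause headed by 'argued'; does not c-command the reflexive — cannot bind it (Principle A).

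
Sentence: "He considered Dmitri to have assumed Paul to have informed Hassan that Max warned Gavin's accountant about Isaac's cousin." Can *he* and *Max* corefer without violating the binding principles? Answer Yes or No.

*Max* is an R-expression; Principle C requires it to be free (not bound by any c-commanding expression).
— he: subject of the matrix clause; the pronoun c-commands the R-expression — coreference blocked (Principle C).

No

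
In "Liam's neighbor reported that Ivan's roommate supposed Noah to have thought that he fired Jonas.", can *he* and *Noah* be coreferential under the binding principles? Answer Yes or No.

*Noah* is an R-expression; Principle C requires it to be free (not bound by any c-commanding expression).
— he: subject of the clause headed by 'fired'; the pronoun does not c-command the R-expression — coreference allowed.

Yes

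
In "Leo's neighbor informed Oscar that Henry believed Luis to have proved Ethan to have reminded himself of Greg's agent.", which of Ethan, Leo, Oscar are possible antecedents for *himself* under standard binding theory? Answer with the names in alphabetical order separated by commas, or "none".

*himself* is a reflexive; Principle A requires it to be bound within its binding domain — the clause headed by 'reminded'.
— Ethan: subject of the clause headed by 'reminded'; c-commands the reflexive within its binding domain — allowed (Principle A).
— Leo: possessor inside the subject DP of the matrix clause; does not c-command the reflexive — cannot bind it (Principle A).
— Oscar: object of the matrix clause; c-commands the reflexive but lies outside its binding domain — cannot bind it (Principle A).

Ethan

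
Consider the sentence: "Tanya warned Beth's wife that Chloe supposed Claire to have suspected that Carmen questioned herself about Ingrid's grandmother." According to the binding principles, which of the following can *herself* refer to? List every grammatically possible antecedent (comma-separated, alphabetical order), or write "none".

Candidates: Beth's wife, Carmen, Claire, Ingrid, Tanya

*herself* is a reflexive; Principle A requires it to be bound within its binding domain — the clause headed by 'questioned'.
— Beth's wife: object of the matrix clause; c-commands the reflexive but lies outside its binding domain — cannot bind it (Principle A).
— Carmen: subject of the clause headed by 'questioned'; c-commands the reflexive within its binding domain — allowed (Principle A).
— Claire: subject of the clause headed by 'suspected'; c-commands the reflexive but lies outside its binding domain — cannot bind it (Principle A).
— Ingrid: possessor inside the second object DP of the clause headed by 'questioned'; does not c-command the reflexive — cannot bind it (Principle A).
— Tanya: subject of the matrix clause; c-commands the reflexive but lies outside its binding domain — cannot bind it (Principle A).

Carmen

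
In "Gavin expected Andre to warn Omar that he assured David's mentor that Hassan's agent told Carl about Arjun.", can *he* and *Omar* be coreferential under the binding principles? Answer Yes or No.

Yes

*Omar* is an R-expression; Principle C requires it to be free (not bound by any c-commanding expression).
— he: subject of the clause headed by 'assured'; the pronoun does not c-command the R-expression — coreference allowed.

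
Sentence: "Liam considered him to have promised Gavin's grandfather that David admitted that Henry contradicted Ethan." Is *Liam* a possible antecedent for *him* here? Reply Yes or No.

*him* is a pronoun; Principle B requires it to be free in its binding domain — the matrix clause.
— Liam: subject of the matrix clause; c-commands the pronoun within its binding domain — blocked (Principle B).

No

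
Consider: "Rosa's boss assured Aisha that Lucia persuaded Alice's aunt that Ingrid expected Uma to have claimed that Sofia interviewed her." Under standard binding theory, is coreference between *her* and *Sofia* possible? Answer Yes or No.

*Sofia* is an R-expression; Principle C requires it to be free (not bound by any c-commanding expression).
— her: object of the clause headed by 'interviewed'; the R-expression locally c-commands the pronoun — coreference blocked (Principle B on the pronoun).

No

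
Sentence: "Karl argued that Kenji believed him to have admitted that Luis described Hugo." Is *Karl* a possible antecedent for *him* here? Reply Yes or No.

*him* is a pronoun; Principle B requires it to be free in its binding domain — the clause headed by 'believed'.
— Karl: subject of the matrix clause; c-commands the pronoun but lies outside its binding domain — allowed.

Yes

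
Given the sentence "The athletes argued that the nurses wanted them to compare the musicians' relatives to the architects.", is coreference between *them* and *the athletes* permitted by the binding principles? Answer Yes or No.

Yes

*them* is a pronoun; Principle B requires it to be free in its binding domain — the clause headed by 'wanted'.
— the athletes: subject of the matrix clause; c-commands the pronoun but lies outside its binding domain — allowed.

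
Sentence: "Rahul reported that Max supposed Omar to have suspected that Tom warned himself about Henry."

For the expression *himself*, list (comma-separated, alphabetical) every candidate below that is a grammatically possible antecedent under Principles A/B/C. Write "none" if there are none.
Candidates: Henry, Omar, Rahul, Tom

*himself* is a reflexive; Principle A requires it to be bound within its binding domain — the clause headed by 'warned'.
— Henry: second object of the clause headed by 'warned'; does not c-command the reflexive — cannot bind it (Principle A).
— Omar: subject of the clause headed by 'suspected'; c-commands the reflexive but lies outside its binding domain — cannot bind it (Principle A).
— Rahul: subject of the matrix clause; c-commands the reflexive but lies outside its binding domain — cannot bind it (Principle A).
— Tom: subject of the clause headed by 'warned'; c-commands the reflexive within its binding domain — allowed (Principle A).

Tom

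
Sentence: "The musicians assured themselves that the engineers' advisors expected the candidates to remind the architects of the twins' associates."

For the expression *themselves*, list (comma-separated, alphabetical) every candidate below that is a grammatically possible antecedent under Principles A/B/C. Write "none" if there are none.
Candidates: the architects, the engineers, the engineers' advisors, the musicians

*themselves* is a reflexive; Principle A requires it to be bound within its binding domain — the matrix clause.
— the architects: object of the clause headed by 'remind'; does not c-command the reflexive — cannot bind it (Principle A).
— the engineers: possessor inside the subject DP of the clause headed by 'expected'; does not c-command the reflexive — cannot bind it (Principle A).
— the engineers' advisors: subject of the clause headed by 'expected'; does not c-command the reflexive — cannot bind it (Principle A).
— the musicians: subject of the matrix clause; c-commands the reflexive within its binding domain — allowed (Principle A).

the musicians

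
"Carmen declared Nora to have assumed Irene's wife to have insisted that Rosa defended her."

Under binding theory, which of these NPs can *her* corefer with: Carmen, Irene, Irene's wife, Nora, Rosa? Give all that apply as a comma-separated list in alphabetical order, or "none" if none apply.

*her* is a pronoun; Principle B requires it to be free in its binding domain — the clause headed by 'defended'.
— Carmen: subject of the matrix clause; c-commands the pronoun but lies outside its binding domain — allowed.
— Irene: possessor inside the subject DP of the clause headed by 'insisted'; does not c-command the pronoun — Principle B does not apply; allowed.
— Irene's wife: subject of the clause headed by 'insisted'; c-commands the pronoun but lies outside its binding domain — allowed.
— Nora: subject of the clause headed by 'assumed'; c-commands the pronoun but lies outside its binding domain — allowed.
— Rosa: subject of the clause headed by 'defended'; c-commands the pronoun within its binding domain — blocked (Principle B).

Carmen, Irene, Irene's wife, Nora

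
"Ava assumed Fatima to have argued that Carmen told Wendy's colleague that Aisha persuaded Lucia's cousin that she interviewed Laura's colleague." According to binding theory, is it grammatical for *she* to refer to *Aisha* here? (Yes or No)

Yes

*Aisha* is an R-expression; Principle C requires it to be free (not bound by any c-commanding expression).
— she: subject of the clause headed by 'interviewed'; the pronoun does not c-command the R-expression — coreference allowed.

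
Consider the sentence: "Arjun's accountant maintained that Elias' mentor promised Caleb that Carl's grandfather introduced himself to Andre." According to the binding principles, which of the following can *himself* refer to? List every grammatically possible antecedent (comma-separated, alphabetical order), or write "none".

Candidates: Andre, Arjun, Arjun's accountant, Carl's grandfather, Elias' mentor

*himself* is a reflexive; Principle A requires it to be bound within its binding domain — the clause headed by 'introduced'.
— Andre: second object of the clause headed by 'introduced'; does not c-command the reflexive — cannot bind it (Principle A).
— Arjun: possessor inside the subject DP of the matrix clause; does not c-command the reflexive — cannot bind it (Principle A).
— Arjun's accountant: subject of the matrix clause; c-commands the reflexive but lies outside its binding domain — cannot bind it (Principle A).
— Carl's grandfather: subject of the clause headed by 'introduced'; c-commands the reflexive within its binding domain — allowed (Principle A).
— Elias' mentor: subject of the clause headed by 'promised'; c-commands the reflexive but lies outside its binding domain — cannot bind it (Principle A).

Carl's grandfather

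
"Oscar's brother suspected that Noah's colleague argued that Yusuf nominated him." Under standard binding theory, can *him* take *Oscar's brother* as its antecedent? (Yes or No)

*him* is a pronoun; Principle B requires it to be free in its binding domain — the clause headed by 'nominated'.
— Oscar's brother: subject of the matrix clause; c-commands the pronoun but lies outside its binding domain — allowed.

Yes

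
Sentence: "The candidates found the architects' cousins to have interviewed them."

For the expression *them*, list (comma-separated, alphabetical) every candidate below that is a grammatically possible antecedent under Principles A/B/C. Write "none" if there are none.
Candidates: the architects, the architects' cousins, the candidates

the architects, the candidates

*them* is a pronoun; Principle B requires it to be free in its binding domain — the clause headed by 'interviewed'.
— the architects: possessor inside the subject DP of the clause headed by 'interviewed'; does not c-command the pronoun — Principle B does not apply; allowed.
— the architects' cousins: subject of the clause headed by 'interviewed'; c-commands the pronoun within its binding domain — blocked (Principle B).
— the candidates: subject of the matrix clause; c-commands the pronoun but lies outside its binding domain — allowed.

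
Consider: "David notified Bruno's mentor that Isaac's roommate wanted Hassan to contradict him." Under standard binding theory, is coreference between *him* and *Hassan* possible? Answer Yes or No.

*Hassan* is an R-expression; Principle C requires it to be free (not bound by any c-commanding expression).
— him: object of the clause headed by 'contradict'; the R-expression locally c-commands the pronoun — coreference blocked (Principle B on the pronoun).

No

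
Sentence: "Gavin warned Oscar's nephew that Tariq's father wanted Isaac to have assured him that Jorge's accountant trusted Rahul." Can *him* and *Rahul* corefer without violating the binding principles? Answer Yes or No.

*Rahul* is an R-expression; Principle C requires it to be free (not bound by any c-commanding expression).
— him: object of the clause headed by 'assured'; the pronoun c-commands the R-expression — coreference blocked (Principle C).

No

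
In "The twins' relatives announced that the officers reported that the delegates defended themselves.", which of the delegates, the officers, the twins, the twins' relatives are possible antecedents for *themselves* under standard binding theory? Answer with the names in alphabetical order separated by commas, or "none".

the delegates

*themselves* is a reflexive; Principle A requires it to be bound within its binding domain — the clause headed by 'defended'.
— the delegates: subject of the clause headed by 'defended'; c-commands the reflexive within its binding domain — allowed (Principle A).
— the officers: subject of the clause headed by 'reported'; c-commands the reflexive but lies outside its binding domain — cannot bind it (Principle A).
— the twins: possessor inside the subject DP of the matrix clause; does not c-command the reflexive — cannot bind it (Principle A).
— the twins' relatives: subject of the matrix clause; c-commands the reflexive but lies outside its binding domain — cannot bind it (Principle A).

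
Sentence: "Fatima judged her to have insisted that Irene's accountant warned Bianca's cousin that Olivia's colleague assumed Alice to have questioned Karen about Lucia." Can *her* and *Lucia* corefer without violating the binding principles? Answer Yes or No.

No

*Lucia* is an R-expression; Principle C requires it to be free (not bound by any c-commanding expression).
— her: subject of the clause headed by 'insisted'; the pronoun c-commands the R-expression — coreference blocked (Principle C).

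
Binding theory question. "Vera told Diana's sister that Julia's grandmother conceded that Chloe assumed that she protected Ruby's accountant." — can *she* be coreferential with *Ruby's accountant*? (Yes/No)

No

*she* is a pronoun; Principle B requires it to be free in its binding domain — the clause headed by 'protected'.
— Ruby's accountant: object of the clause headed by 'protected'; is c-commanded by the pronoun; coreference would bind this R-expression — blocked (Principle C).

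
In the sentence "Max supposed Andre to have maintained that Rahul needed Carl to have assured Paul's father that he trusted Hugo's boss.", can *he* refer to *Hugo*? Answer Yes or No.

*he* is a pronoun; Principle B requires it to be free in its binding domain — the clause headed by 'trusted'.
— Hugo: possessor inside the object DP of the clause headed by 'trusted'; is c-commanded by the pronoun; coreference would bind this R-expression — blocked (Principle C).

No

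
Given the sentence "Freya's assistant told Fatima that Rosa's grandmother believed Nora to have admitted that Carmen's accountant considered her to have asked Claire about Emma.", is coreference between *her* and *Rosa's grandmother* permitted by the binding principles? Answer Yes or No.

*her* is a pronoun; Principle B requires it to be free in its binding domain — the clause headed by 'considered'.
— Rosa's grandmother: subject of the clause headed by 'believed'; c-commands the pronoun but lies outside its binding domain — allowed.

Yes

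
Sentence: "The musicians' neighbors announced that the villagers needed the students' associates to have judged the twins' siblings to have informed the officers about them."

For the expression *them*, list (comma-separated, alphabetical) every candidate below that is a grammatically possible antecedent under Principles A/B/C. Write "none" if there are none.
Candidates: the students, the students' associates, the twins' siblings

*them* is a pronoun; Principle B requires it to be free in its binding domain — the clause headed by 'informed'.
— the students: possessor inside the subject DP of the clause headed by 'judged'; does not c-command the pronoun — Principle B does not apply; allowed.
— the students' associates: subject of the clause headed by 'judged'; c-commands the pronoun but lies outside its binding domain — allowed.
— the twins' siblings: subject of the clause headed by 'informed'; c-commands the pronoun within its binding domain — blocked (Principle B).

the students, the students' associates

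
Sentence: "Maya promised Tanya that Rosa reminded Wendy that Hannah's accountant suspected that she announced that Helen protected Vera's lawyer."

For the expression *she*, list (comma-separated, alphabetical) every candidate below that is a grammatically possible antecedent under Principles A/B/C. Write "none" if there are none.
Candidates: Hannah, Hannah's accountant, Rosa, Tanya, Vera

Hannah, Hannah's accountant, Rosa, Tanya

*she* is a pronoun; Principle B requires it to be free in its binding domain — the clause headed by 'announced'.
— Hannah: possessor inside the subject DP of the clause headed by 'suspected'; does not c-command the pronoun — Principle B does not apply; allowed.
— Hannah's accountant: subject of the clause headed by 'suspected'; c-commands the pronoun but lies outside its binding domain — allowed.
— Rosa: subject of the clause headed by 'reminded'; c-commands the pronoun but lies outside its binding domain — allowed.
— Tanya: object of the matrix clause; c-commands the pronoun but lies outside its binding domain — allowed.
— Vera: possessor inside the object DP of the clause headed by 'protected'; is c-commanded by the pronoun; coreference would bind this R-expression — blocked (Principle C).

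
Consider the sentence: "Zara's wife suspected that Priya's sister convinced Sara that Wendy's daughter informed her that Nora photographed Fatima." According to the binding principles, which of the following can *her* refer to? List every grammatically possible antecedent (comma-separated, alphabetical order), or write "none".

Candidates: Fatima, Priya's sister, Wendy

*her* is a pronoun; Principle B requires it to be free in its binding domain — the clause headed by 'informed'.
— Fatima: object of the clause headed by 'photographed'; is c-commanded by the pronoun; coreference would bind this R-expression — blocked (Principle C).
— Priya's sister: subject of the clause headed by 'convinced'; c-commands the pronoun but lies outside its binding domain — allowed.
— Wendy: possessor inside the subject DP of the clause headed by 'informed'; does not c-command the pronoun — Principle B does not apply; allowed.

Priya's sister, Wendy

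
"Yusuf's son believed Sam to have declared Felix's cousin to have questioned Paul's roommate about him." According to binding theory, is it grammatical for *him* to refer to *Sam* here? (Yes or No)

*Sam* is an R-expression; Principle C requires it to be free (not bound by any c-commanding expression).
— him: second object of the clause headed by 'questioned'; the pronoun does not c-command the R-expression — coreference allowed.

Yes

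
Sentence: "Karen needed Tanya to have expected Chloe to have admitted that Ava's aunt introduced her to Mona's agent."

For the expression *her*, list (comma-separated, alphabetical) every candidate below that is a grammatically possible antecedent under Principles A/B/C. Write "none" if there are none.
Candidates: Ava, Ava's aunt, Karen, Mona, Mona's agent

Ava, Karen

*her* is a pronoun; Principle B requires it to be free in its binding domain — the clause headed by 'introduced'.
— Ava: possessor inside the subject DP of the clause headed by 'introduced'; does not c-command the pronoun — Principle B does not apply; allowed.
— Ava's aunt: subject of the clause headed by 'introduced'; c-commands the pronoun within its binding domain — blocked (Principle B).
— Karen: subject of the matrix clause; c-commands the pronoun but lies outside its binding domain — allowed.
— Mona: possessor inside the second object DP of the clause headed by 'introduced'; is c-commanded by the pronoun; coreference would bind this R-expression — blocked (Principle C).
— Mona's agent: second object of the clause headed by 'introduced'; is c-commanded by the pronoun; coreference would bind this R-expression — blocked (Principle C).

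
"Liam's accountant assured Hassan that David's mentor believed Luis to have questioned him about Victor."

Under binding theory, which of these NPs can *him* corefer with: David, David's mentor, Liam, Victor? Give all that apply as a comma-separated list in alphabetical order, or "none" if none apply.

David, David's mentor, Liam

*him* is a pronoun; Principle B requires it to be free in its binding domain — the clause headed by 'questioned'.
— David: possessor inside the subject DP of the clause headed by 'believed'; does not c-command the pronoun — Principle B does not apply; allowed.
— David's mentor: subject of the clause headed by 'believed'; c-commands the pronoun but lies outside its binding domain — allowed.
— Liam: possessor inside the subject DP of the matrix clause; does not c-command the pronoun — Principle B does not apply; allowed.
— Victor: second object of the clause headed by 'questioned'; is c-commanded by the pronoun; coreference would bind this R-expression — blocked (Principle C).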